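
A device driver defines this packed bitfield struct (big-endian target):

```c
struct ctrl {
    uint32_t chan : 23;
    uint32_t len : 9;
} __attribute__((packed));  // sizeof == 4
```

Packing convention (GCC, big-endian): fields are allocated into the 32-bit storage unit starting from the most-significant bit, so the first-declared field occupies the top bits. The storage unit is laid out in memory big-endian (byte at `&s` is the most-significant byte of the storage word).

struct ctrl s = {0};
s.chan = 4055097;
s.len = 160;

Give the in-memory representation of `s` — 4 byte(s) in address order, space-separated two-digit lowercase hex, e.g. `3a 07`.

7b c0 72 a0

chan:23 = 4055097 → 0x3de039 << 9 → word 0x7bc07200
len:9 = 160 → 0xa0 << 0 → word 0x7bc072a0
word = 0x7bc072a0 → big-endian bytes:
  [0]=0x7b  [1]=0xc0  [2]=0x72  [3]=0xa0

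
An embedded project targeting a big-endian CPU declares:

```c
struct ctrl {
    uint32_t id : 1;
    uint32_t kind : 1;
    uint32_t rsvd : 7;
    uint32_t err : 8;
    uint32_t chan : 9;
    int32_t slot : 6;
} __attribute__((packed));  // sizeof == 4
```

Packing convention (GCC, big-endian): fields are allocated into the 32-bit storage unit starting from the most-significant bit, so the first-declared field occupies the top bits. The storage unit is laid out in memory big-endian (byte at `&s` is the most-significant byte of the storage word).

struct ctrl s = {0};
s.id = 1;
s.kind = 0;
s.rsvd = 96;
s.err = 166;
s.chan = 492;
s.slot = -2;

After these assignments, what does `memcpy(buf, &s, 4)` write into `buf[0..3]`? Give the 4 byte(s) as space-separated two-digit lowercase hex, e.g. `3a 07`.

id (1b) val=1 bits=0x1 at bit 31: 0x80000000
kind (1b) val=0 bits=0x0 at bit 30: 0x80000000
rsvd (7b) val=96 bits=0x60 at bit 23: 0xb0000000
err (8b) val=166 bits=0xa6 at bit 15: 0xb0530000
chan (9b) val=492 bits=0x1ec at bit 6: 0xb0537b00
slot (6b) val=-2 bits=0x3e at bit 0: 0xb0537b3e
word = 0xb0537b3e → big-endian bytes:
  [0]=0xb0  [1]=0x53  [2]=0x7b  [3]=0x3e

b0 53 7b 3e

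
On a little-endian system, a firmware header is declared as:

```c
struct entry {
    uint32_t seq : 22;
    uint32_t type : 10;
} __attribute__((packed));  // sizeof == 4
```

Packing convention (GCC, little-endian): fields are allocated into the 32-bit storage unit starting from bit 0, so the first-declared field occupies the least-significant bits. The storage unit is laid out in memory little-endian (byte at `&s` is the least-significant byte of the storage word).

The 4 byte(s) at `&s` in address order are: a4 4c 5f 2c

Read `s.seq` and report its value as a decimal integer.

[0]=0xa4 [1]=0x4c [2]=0x5f [3]=0x2c (little-endian) → word 0x2c5f4ca4
seq [0+:22] = (word>>0) & 0x3fffff = 2051236  ←
type [22+:10] = (word>>22) & 0x3ff = 177

2051236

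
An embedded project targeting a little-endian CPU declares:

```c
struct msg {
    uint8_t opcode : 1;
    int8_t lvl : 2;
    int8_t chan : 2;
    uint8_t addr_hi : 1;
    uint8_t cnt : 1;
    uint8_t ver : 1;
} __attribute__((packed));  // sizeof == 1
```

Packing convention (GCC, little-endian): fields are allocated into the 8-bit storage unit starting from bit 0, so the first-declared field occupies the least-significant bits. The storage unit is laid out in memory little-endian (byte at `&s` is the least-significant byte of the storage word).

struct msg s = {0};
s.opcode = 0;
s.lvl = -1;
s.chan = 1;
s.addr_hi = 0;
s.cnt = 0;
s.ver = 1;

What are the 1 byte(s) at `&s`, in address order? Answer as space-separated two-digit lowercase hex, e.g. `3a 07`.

8e

opcode (1b) val=0 bits=0x0 at bit 0: 0x00
lvl (2b) val=-1 bits=0x3 at bit 1: 0x06
chan (2b) val=1 bits=0x1 at bit 3: 0x0e
addr_hi (1b) val=0 bits=0x0 at bit 5: 0x0e
cnt (1b) val=0 bits=0x0 at bit 6: 0x0e
ver (1b) val=1 bits=0x1 at bit 7: 0x8e
word = 0x8e → little-endian bytes:
  [0]=0x8e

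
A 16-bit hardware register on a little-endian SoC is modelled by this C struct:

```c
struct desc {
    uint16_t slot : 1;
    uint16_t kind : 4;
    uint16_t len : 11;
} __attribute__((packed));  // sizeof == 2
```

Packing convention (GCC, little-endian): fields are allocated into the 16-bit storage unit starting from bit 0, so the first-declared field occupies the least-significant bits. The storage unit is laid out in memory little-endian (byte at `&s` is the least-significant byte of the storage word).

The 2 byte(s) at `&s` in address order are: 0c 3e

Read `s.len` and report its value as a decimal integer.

496

[0]=0x0c [1]=0x3e (little-endian) → word 0x3e0c
slot:1 @ bit 0 → (0x3e0c>>0)&0x1 = 0x0
kind:4 @ bit 1 → (0x3e0c>>1)&0xf = 0x6
len:11 @ bit 5 → (0x3e0c>>5)&0x7ff = 0x1f0  ←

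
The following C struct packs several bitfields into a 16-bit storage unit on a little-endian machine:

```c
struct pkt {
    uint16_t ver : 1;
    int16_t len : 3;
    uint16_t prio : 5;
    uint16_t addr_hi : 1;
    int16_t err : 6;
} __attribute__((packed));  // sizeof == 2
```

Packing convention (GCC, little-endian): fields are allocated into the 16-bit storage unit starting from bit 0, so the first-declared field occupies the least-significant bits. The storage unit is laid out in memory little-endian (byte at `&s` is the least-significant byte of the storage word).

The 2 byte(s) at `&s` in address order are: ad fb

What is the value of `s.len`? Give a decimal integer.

-2

[0]=0xad [1]=0xfb (little-endian) → word 0xfbad
ver [0+:1] = (word>>0) & 0x1 = 1
len [1+:3] = (word>>1) & 0x7 = 6  ←
prio [4+:5] = (word>>4) & 0x1f = 26
addr_hi [9+:1] = (word>>9) & 0x1 = 1
err [10+:6] = (word>>10) & 0x3f = 62
len signed 3b, MSB=1: 6 - 8 = -2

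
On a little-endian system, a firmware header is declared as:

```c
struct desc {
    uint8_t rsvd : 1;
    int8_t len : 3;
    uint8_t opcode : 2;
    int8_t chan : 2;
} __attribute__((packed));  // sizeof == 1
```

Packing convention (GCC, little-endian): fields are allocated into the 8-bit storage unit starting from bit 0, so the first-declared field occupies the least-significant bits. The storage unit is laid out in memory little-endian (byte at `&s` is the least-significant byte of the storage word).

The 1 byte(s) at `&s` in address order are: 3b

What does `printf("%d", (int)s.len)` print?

-3

[0]=0x3b (little-endian) → word 0x3b
rsvd [0+:1] = (word>>0) & 0x1 = 1
len [1+:3] = (word>>1) & 0x7 = 5  ←
opcode [4+:2] = (word>>4) & 0x3 = 3
chan [6+:2] = (word>>6) & 0x3 = 0
len signed 3b, MSB=1: 5 - 8 = -3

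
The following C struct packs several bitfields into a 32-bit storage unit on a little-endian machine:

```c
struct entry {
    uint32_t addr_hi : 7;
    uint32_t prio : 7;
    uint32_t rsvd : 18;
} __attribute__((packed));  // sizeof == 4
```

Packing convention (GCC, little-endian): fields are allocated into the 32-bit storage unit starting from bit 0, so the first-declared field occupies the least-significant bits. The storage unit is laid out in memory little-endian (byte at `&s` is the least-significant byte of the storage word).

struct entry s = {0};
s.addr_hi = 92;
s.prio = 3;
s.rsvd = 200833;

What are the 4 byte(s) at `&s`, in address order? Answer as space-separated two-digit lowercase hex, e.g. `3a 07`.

dc 41 20 c4

[0+:7] addr_hi=92 & 0x7f = 0x5c; word=0x0000005c
[7+:7] prio=3 & 0x7f = 0x3; word=0x000001dc
[14+:18] rsvd=200833 & 0x3ffff = 0x31081; word=0xc42041dc
word = 0xc42041dc → little-endian bytes:
  [0]=0xdc  [1]=0x41  [2]=0x20  [3]=0xc4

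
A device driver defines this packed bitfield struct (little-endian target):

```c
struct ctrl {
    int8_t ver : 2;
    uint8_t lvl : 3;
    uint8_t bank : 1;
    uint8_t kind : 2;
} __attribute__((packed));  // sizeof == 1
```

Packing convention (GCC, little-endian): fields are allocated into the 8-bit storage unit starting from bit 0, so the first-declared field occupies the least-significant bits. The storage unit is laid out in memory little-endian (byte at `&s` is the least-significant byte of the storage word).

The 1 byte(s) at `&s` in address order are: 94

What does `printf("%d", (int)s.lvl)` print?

[0]=0x94 (little-endian) → word 0x94
ver [0+:2] = (word>>0) & 0x3 = 0
lvl [2+:3] = (word>>2) & 0x7 = 5  ←
bank [5+:1] = (word>>5) & 0x1 = 0
kind [6+:2] = (word>>6) & 0x3 = 2

5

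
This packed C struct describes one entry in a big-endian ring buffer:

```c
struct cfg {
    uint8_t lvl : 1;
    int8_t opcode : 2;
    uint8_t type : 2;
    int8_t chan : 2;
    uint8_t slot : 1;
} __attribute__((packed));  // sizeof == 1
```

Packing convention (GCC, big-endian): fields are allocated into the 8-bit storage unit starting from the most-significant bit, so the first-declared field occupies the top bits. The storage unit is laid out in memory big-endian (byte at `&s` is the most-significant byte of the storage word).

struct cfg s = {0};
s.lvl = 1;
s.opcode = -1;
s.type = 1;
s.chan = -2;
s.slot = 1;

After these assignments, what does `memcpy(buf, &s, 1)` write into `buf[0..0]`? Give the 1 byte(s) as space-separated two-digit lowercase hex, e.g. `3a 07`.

ed

lvl (1b) val=1 bits=0x1 at bit 7: 0x80
opcode (2b) val=-1 bits=0x3 at bit 5: 0xe0
type (2b) val=1 bits=0x1 at bit 3: 0xe8
chan (2b) val=-2 bits=0x2 at bit 1: 0xec
slot (1b) val=1 bits=0x1 at bit 0: 0xed
word = 0xed → big-endian bytes:
  [0]=0xed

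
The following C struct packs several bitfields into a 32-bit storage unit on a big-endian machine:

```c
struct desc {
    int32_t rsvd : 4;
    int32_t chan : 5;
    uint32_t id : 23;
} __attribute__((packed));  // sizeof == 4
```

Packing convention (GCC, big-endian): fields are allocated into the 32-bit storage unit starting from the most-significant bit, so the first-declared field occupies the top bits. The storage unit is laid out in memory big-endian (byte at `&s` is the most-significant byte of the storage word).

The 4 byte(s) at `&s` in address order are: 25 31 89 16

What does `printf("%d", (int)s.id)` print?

3246358

[0]=0x25 [1]=0x31 [2]=0x89 [3]=0x16 (big-endian) → word 0x25318916
rsvd:4 @ bit 28 → (0x25318916>>28)&0xf = 0x2
chan:5 @ bit 23 → (0x25318916>>23)&0x1f = 0xa
id:23 @ bit 0 → (0x25318916>>0)&0x7fffff = 0x318916  ←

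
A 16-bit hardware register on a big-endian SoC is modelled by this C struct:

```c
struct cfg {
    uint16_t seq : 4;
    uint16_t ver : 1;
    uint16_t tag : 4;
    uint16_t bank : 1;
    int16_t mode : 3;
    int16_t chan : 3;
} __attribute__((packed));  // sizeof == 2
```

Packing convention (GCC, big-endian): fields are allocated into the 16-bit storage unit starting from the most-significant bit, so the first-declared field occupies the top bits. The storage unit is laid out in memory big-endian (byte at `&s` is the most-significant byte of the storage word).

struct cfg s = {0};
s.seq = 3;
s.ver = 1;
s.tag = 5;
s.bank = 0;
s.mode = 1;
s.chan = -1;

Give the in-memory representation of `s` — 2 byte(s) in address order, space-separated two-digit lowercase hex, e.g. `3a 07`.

[12+:4] seq=3 & 0xf = 0x3; word=0x3000
[11+:1] ver=1 & 0x1 = 0x1; word=0x3800
[7+:4] tag=5 & 0xf = 0x5; word=0x3a80
[6+:1] bank=0 & 0x1 = 0x0; word=0x3a80
[3+:3] mode=1 & 0x7 = 0x1; word=0x3a88
[0+:3] chan=-1 & 0x7 = 0x7; word=0x3a8f
word = 0x3a8f → big-endian bytes:
  [0]=0x3a  [1]=0x8f

3a 8f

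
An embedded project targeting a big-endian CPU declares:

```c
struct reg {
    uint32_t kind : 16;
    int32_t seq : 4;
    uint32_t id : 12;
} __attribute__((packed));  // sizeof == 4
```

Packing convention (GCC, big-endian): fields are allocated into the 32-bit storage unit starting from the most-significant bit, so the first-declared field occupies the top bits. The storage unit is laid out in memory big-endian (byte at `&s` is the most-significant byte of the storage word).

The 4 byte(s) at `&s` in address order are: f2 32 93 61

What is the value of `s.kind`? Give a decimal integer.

62002

[0]=0xf2 [1]=0x32 [2]=0x93 [3]=0x61 (big-endian) → word 0xf2329361
kind:16 @ bit 16 → (0xf2329361>>16)&0xffff = 0xf232  ←
seq:4 @ bit 12 → (0xf2329361>>12)&0xf = 0x9
id:12 @ bit 0 → (0xf2329361>>0)&0xfff = 0x361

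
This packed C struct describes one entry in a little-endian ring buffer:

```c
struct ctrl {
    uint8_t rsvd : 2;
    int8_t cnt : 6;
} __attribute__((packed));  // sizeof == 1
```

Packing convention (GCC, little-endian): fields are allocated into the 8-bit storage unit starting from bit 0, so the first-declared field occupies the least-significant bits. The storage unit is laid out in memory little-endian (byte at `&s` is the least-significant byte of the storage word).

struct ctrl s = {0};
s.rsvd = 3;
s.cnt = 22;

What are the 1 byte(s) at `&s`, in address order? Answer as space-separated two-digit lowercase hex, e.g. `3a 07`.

5b

[0+:2] rsvd=3 & 0x3 = 0x3; word=0x03
[2+:6] cnt=22 & 0x3f = 0x16; word=0x5b
word = 0x5b → little-endian bytes:
  [0]=0x5b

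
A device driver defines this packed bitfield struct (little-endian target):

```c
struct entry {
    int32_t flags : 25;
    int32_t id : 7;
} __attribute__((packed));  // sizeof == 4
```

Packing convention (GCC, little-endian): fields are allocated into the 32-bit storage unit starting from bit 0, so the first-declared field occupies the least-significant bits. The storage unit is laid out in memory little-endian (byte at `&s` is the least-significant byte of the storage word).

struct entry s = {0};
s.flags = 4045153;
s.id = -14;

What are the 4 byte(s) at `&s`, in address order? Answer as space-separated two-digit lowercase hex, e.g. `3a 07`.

[0+:25] flags=4045153 & 0x1ffffff = 0x3db961; word=0x003db961
[25+:7] id=-14 & 0x7f = 0x72; word=0xe43db961
word = 0xe43db961 → little-endian bytes:
  [0]=0x61  [1]=0xb9  [2]=0x3d  [3]=0xe4

61 b9 3d e4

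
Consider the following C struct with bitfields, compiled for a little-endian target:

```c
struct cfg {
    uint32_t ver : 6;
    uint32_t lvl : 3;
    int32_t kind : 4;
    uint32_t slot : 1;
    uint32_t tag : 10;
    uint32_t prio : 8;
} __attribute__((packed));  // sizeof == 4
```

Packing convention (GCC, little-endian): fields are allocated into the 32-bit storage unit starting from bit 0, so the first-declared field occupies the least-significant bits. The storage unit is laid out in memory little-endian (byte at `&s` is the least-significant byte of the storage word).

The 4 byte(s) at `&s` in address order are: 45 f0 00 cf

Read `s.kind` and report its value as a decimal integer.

[0]=0x45 [1]=0xf0 [2]=0x00 [3]=0xcf (little-endian) → word 0xcf00f045
ver:6 @ bit 0 → (0xcf00f045>>0)&0x3f = 0x5
lvl:3 @ bit 6 → (0xcf00f045>>6)&0x7 = 0x1
kind:4 @ bit 9 → (0xcf00f045>>9)&0xf = 0x8  ←
slot:1 @ bit 13 → (0xcf00f045>>13)&0x1 = 0x1
tag:10 @ bit 14 → (0xcf00f045>>14)&0x3ff = 0x3
prio:8 @ bit 24 → (0xcf00f045>>24)&0xff = 0xcf
kind signed 4b, MSB=1: 8 - 16 = -8

-8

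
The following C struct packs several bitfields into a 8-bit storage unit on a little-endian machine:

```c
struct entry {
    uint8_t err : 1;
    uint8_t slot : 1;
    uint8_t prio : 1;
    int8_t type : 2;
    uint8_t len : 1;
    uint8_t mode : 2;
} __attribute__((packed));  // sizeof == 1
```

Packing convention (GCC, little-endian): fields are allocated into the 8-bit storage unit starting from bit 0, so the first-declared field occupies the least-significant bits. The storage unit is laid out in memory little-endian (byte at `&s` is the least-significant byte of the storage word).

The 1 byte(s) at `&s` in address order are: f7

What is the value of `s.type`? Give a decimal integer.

-2

[0]=0xf7 (little-endian) → word 0xf7
err:1 @ bit 0 → (0xf7>>0)&0x1 = 0x1
slot:1 @ bit 1 → (0xf7>>1)&0x1 = 0x1
prio:1 @ bit 2 → (0xf7>>2)&0x1 = 0x1
type:2 @ bit 3 → (0xf7>>3)&0x3 = 0x2  ←
len:1 @ bit 5 → (0xf7>>5)&0x1 = 0x1
mode:2 @ bit 6 → (0xf7>>6)&0x3 = 0x3
type signed 2b, MSB=1: 2 - 4 = -2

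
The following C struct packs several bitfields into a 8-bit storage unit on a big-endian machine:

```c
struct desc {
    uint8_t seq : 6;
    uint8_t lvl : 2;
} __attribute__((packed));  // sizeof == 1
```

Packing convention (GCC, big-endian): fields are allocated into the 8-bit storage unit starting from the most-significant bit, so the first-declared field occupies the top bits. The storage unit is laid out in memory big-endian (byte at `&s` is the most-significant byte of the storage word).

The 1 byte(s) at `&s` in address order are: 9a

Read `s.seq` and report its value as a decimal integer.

38

[0]=0x9a (big-endian) → word 0x9a
seq:6 @ bit 2 → (0x9a>>2)&0x3f = 0x26  ←
lvl:2 @ bit 0 → (0x9a>>0)&0x3 = 0x2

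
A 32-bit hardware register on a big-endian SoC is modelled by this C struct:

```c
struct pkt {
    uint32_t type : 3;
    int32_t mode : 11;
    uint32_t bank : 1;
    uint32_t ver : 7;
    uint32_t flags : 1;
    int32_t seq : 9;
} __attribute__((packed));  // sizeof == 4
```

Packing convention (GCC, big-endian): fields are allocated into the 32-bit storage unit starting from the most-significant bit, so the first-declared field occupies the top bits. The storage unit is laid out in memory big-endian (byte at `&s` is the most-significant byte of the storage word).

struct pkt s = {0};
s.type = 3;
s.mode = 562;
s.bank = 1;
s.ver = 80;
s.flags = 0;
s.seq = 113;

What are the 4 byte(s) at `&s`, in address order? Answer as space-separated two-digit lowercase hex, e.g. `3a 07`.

type (3b) val=3 bits=0x3 at bit 29: 0x60000000
mode (11b) val=562 bits=0x232 at bit 18: 0x68c80000
bank (1b) val=1 bits=0x1 at bit 17: 0x68ca0000
ver (7b) val=80 bits=0x50 at bit 10: 0x68cb4000
flags (1b) val=0 bits=0x0 at bit 9: 0x68cb4000
seq (9b) val=113 bits=0x71 at bit 0: 0x68cb4071
word = 0x68cb4071 → big-endian bytes:
  [0]=0x68  [1]=0xcb  [2]=0x40  [3]=0x71

68 cb 40 71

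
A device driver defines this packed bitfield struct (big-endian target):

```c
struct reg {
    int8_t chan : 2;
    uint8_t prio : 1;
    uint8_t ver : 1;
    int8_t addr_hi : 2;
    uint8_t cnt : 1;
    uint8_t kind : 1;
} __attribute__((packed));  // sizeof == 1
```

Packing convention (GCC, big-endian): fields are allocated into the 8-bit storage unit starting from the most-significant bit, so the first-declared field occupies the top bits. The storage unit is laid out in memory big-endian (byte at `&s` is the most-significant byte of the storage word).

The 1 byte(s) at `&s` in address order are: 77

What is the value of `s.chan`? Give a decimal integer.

[0]=0x77 (big-endian) → word 0x77
chan:2 @ bit 6 → (0x77>>6)&0x3 = 0x1  ←
prio:1 @ bit 5 → (0x77>>5)&0x1 = 0x1
ver:1 @ bit 4 → (0x77>>4)&0x1 = 0x1
addr_hi:2 @ bit 2 → (0x77>>2)&0x3 = 0x1
cnt:1 @ bit 1 → (0x77>>1)&0x1 = 0x1
kind:1 @ bit 0 → (0x77>>0)&0x1 = 0x1
chan signed 2b, MSB=0: value = 1

1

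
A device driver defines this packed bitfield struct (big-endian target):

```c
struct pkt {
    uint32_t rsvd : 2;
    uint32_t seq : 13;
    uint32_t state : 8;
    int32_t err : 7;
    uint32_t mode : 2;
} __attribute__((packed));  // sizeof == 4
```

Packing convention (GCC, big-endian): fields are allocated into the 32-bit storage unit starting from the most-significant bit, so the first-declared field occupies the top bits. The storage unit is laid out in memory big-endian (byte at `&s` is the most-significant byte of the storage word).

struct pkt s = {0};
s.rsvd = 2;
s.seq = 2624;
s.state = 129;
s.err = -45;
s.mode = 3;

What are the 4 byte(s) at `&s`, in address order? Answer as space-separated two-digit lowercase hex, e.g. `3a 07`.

[30+:2] rsvd=2 & 0x3 = 0x2; word=0x80000000
[17+:13] seq=2624 & 0x1fff = 0xa40; word=0x94800000
[9+:8] state=129 & 0xff = 0x81; word=0x94810200
[2+:7] err=-45 & 0x7f = 0x53; word=0x9481034c
[0+:2] mode=3 & 0x3 = 0x3; word=0x9481034f
word = 0x9481034f → big-endian bytes:
  [0]=0x94  [1]=0x81  [2]=0x03  [3]=0x4f

94 81 03 4f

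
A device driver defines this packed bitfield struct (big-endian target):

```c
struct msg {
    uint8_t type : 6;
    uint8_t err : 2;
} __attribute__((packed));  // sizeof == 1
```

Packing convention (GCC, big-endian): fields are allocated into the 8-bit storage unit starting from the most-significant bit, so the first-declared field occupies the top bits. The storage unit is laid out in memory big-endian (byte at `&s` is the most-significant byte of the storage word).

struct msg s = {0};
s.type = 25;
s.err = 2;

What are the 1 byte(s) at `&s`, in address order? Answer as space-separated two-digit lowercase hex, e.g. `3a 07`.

type (6b) val=25 bits=0x19 at bit 2: 0x64
err (2b) val=2 bits=0x2 at bit 0: 0x66
word = 0x66 → big-endian bytes:
  [0]=0x66

66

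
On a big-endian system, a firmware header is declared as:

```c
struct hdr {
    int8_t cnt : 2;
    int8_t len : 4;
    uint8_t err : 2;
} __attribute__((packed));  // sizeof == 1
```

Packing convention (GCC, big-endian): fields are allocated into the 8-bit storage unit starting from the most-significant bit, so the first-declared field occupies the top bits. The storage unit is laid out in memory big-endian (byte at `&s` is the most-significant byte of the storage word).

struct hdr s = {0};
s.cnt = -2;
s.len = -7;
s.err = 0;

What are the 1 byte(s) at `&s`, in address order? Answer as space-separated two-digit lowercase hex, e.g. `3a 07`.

a4

cnt:2 = -2 → 0x2 << 6 → word 0x80
len:4 = -7 → 0x9 << 2 → word 0xa4
err:2 = 0 → 0x0 << 0 → word 0xa4
word = 0xa4 → big-endian bytes:
  [0]=0xa4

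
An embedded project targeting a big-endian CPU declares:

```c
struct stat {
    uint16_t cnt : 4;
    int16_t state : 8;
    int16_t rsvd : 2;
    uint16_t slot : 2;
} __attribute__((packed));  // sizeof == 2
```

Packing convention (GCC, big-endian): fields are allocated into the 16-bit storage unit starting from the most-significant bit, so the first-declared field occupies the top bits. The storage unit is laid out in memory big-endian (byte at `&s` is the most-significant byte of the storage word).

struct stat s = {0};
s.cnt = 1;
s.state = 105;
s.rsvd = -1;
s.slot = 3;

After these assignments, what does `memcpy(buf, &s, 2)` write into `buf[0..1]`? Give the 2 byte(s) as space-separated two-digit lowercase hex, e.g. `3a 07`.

[12+:4] cnt=1 & 0xf = 0x1; word=0x1000
[4+:8] state=105 & 0xff = 0x69; word=0x1690
[2+:2] rsvd=-1 & 0x3 = 0x3; word=0x169c
[0+:2] slot=3 & 0x3 = 0x3; word=0x169f
word = 0x169f → big-endian bytes:
  [0]=0x16  [1]=0x9f

16 9f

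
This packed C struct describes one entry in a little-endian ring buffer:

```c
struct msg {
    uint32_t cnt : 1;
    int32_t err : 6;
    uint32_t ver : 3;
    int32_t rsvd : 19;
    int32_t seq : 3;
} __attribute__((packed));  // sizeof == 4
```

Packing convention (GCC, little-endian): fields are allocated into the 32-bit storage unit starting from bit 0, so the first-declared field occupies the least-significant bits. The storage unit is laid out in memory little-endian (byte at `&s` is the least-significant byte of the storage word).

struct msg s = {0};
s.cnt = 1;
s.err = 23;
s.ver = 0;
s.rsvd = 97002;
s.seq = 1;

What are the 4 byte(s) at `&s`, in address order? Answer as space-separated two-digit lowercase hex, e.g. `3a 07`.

2f a8 eb 25

cnt (1b) val=1 bits=0x1 at bit 0: 0x00000001
err (6b) val=23 bits=0x17 at bit 1: 0x0000002f
ver (3b) val=0 bits=0x0 at bit 7: 0x0000002f
rsvd (19b) val=97002 bits=0x17aea at bit 10: 0x05eba82f
seq (3b) val=1 bits=0x1 at bit 29: 0x25eba82f
word = 0x25eba82f → little-endian bytes:
  [0]=0x2f  [1]=0xa8  [2]=0xeb  [3]=0x25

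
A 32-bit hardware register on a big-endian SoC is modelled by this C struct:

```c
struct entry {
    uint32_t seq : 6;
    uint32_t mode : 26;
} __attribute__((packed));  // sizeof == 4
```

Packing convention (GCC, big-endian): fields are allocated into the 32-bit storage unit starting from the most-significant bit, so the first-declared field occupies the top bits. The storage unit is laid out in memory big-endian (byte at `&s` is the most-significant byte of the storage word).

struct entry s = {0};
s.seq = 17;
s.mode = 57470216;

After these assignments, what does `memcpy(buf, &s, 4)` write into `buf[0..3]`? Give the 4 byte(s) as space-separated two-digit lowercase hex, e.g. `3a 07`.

seq:6 = 17 → 0x11 << 26 → word 0x44000000
mode:26 = 57470216 → 0x36ced08 << 0 → word 0x476ced08
word = 0x476ced08 → big-endian bytes:
  [0]=0x47  [1]=0x6c  [2]=0xed  [3]=0x08

47 6c ed 08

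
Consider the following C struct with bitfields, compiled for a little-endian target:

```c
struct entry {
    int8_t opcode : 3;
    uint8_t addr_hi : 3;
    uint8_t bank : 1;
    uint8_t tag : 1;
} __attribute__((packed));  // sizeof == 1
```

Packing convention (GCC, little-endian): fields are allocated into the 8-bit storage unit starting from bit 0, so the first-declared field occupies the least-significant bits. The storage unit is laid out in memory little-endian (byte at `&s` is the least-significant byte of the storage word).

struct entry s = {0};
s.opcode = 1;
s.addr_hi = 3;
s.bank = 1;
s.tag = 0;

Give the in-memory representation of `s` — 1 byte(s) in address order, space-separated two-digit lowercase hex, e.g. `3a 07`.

59

opcode (3b) val=1 bits=0x1 at bit 0: 0x01
addr_hi (3b) val=3 bits=0x3 at bit 3: 0x19
bank (1b) val=1 bits=0x1 at bit 6: 0x59
tag (1b) val=0 bits=0x0 at bit 7: 0x59
word = 0x59 → little-endian bytes:
  [0]=0x59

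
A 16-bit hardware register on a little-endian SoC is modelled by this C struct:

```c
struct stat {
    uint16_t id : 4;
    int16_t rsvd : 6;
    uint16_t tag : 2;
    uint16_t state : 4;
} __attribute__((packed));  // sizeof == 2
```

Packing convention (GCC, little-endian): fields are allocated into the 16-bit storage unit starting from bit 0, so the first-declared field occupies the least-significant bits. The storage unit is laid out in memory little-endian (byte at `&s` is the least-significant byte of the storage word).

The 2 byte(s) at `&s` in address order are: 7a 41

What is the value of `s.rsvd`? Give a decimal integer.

23

[0]=0x7a [1]=0x41 (little-endian) → word 0x417a
id [0+:4] = (word>>0) & 0xf = 10
rsvd [4+:6] = (word>>4) & 0x3f = 23  ←
tag [10+:2] = (word>>10) & 0x3 = 0
state [12+:4] = (word>>12) & 0xf = 4
rsvd signed 6b, MSB=0: value = 23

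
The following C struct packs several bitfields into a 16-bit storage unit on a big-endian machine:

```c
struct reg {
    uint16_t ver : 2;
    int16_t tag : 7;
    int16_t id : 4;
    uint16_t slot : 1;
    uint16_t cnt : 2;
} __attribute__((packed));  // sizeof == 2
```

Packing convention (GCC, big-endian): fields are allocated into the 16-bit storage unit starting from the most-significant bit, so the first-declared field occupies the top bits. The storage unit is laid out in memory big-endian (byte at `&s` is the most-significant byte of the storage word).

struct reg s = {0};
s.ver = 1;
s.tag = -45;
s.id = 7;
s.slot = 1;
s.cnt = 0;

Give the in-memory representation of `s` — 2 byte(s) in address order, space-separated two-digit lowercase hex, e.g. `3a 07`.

ver (2b) val=1 bits=0x1 at bit 14: 0x4000
tag (7b) val=-45 bits=0x53 at bit 7: 0x6980
id (4b) val=7 bits=0x7 at bit 3: 0x69b8
slot (1b) val=1 bits=0x1 at bit 2: 0x69bc
cnt (2b) val=0 bits=0x0 at bit 0: 0x69bc
word = 0x69bc → big-endian bytes:
  [0]=0x69  [1]=0xbc

69 bc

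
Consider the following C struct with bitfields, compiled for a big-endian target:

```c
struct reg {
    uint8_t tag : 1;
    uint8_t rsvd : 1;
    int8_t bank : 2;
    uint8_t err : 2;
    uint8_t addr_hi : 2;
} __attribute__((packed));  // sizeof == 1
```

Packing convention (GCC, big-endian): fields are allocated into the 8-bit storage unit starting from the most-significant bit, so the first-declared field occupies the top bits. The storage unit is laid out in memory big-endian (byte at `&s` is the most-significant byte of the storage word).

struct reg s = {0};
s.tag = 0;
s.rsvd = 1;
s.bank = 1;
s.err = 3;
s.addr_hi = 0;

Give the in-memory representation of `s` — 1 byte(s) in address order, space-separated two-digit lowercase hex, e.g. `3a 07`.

5c

tag (1b) val=0 bits=0x0 at bit 7: 0x00
rsvd (1b) val=1 bits=0x1 at bit 6: 0x40
bank (2b) val=1 bits=0x1 at bit 4: 0x50
err (2b) val=3 bits=0x3 at bit 2: 0x5c
addr_hi (2b) val=0 bits=0x0 at bit 0: 0x5c
word = 0x5c → big-endian bytes:
  [0]=0x5c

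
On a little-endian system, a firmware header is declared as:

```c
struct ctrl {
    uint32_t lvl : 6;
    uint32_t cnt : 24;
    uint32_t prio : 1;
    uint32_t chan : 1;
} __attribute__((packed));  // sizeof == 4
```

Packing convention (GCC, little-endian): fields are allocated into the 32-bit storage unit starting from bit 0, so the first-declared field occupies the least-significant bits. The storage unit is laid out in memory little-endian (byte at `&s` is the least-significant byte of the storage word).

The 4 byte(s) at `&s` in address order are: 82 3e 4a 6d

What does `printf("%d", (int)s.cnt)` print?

[0]=0x82 [1]=0x3e [2]=0x4a [3]=0x6d (little-endian) → word 0x6d4a3e82
lvl:6 @ bit 0 → (0x6d4a3e82>>0)&0x3f = 0x2
cnt:24 @ bit 6 → (0x6d4a3e82>>6)&0xffffff = 0xb528fa  ←
prio:1 @ bit 30 → (0x6d4a3e82>>30)&0x1 = 0x1
chan:1 @ bit 31 → (0x6d4a3e82>>31)&0x1 = 0x0

11872506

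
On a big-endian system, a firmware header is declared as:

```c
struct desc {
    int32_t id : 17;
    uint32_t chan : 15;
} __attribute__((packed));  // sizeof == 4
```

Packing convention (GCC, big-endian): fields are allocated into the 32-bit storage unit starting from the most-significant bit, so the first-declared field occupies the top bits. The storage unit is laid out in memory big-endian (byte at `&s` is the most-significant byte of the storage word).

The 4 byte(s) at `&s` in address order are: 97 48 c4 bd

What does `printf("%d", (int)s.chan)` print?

17597

[0]=0x97 [1]=0x48 [2]=0xc4 [3]=0xbd (big-endian) → word 0x9748c4bd
id [15+:17] = (word>>15) & 0x1ffff = 77457
chan [0+:15] = (word>>0) & 0x7fff = 17597  ←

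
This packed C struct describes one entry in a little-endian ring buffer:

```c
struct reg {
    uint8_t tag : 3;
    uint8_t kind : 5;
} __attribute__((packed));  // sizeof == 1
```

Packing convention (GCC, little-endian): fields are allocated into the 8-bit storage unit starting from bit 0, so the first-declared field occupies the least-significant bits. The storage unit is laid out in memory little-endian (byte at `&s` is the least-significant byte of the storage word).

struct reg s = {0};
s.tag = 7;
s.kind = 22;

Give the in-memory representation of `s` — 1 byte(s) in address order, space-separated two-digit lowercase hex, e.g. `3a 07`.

[0+:3] tag=7 & 0x7 = 0x7; word=0x07
[3+:5] kind=22 & 0x1f = 0x16; word=0xb7
word = 0xb7 → little-endian bytes:
  [0]=0xb7

b7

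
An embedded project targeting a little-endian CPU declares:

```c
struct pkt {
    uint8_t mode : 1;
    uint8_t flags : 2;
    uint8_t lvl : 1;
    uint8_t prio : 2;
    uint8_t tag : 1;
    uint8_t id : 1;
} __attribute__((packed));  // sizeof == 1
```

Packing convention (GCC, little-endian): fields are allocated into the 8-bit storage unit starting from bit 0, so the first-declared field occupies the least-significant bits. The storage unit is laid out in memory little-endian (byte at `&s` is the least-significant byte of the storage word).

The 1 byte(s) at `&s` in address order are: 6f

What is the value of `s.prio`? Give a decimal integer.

2

[0]=0x6f (little-endian) → word 0x6f
mode [0+:1] = (word>>0) & 0x1 = 1
flags [1+:2] = (word>>1) & 0x3 = 3
lvl [3+:1] = (word>>3) & 0x1 = 1
prio [4+:2] = (word>>4) & 0x3 = 2  ←
tag [6+:1] = (word>>6) & 0x1 = 1
id [7+:1] = (word>>7) & 0x1 = 0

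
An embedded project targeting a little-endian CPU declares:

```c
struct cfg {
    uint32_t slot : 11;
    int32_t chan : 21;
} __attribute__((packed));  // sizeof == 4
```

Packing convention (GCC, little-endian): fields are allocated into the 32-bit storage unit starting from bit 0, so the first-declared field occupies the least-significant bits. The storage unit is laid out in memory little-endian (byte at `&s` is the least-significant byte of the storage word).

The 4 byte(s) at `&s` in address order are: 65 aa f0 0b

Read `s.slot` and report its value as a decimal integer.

613

[0]=0x65 [1]=0xaa [2]=0xf0 [3]=0x0b (little-endian) → word 0x0bf0aa65
slot:11 @ bit 0 → (0x0bf0aa65>>0)&0x7ff = 0x265  ←
chan:21 @ bit 11 → (0x0bf0aa65>>11)&0x1fffff = 0x17e15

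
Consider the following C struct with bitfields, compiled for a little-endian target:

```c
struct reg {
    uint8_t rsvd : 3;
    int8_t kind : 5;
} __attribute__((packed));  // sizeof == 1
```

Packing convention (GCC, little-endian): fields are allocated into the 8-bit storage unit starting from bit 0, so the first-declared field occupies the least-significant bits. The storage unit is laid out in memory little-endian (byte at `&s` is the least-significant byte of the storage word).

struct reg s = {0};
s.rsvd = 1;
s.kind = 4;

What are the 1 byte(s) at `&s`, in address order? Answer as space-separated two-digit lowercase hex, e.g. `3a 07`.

21

rsvd (3b) val=1 bits=0x1 at bit 0: 0x01
kind (5b) val=4 bits=0x4 at bit 3: 0x21
word = 0x21 → little-endian bytes:
  [0]=0x21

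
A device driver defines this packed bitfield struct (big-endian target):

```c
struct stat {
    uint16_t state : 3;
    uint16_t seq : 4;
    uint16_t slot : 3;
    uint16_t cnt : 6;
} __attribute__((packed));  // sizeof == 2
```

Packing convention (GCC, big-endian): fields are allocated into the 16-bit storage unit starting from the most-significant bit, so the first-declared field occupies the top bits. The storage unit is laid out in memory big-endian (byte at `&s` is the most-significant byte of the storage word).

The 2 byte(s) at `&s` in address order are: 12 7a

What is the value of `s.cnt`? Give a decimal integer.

58

[0]=0x12 [1]=0x7a (big-endian) → word 0x127a
state [13+:3] = (word>>13) & 0x7 = 0
seq [9+:4] = (word>>9) & 0xf = 9
slot [6+:3] = (word>>6) & 0x7 = 1
cnt [0+:6] = (word>>0) & 0x3f = 58  ←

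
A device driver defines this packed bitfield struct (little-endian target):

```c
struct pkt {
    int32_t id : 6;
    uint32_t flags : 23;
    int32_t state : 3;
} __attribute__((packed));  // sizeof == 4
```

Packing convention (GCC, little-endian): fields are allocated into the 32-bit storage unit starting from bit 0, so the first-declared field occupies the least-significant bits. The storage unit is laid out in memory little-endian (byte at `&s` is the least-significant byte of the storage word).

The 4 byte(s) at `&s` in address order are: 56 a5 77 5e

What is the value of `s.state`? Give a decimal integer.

[0]=0x56 [1]=0xa5 [2]=0x77 [3]=0x5e (little-endian) → word 0x5e77a556
id:6 @ bit 0 → (0x5e77a556>>0)&0x3f = 0x16
flags:23 @ bit 6 → (0x5e77a556>>6)&0x7fffff = 0x79de95
state:3 @ bit 29 → (0x5e77a556>>29)&0x7 = 0x2  ←
state signed 3b, MSB=0: value = 2

2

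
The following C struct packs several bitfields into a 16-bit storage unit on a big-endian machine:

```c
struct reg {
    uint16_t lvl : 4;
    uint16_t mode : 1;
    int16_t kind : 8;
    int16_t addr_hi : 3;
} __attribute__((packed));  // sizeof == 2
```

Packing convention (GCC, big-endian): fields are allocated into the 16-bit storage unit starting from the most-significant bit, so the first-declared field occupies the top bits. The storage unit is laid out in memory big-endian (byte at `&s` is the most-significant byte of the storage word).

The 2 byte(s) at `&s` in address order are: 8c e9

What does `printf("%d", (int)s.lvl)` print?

[0]=0x8c [1]=0xe9 (big-endian) → word 0x8ce9
lvl:4 @ bit 12 → (0x8ce9>>12)&0xf = 0x8  ←
mode:1 @ bit 11 → (0x8ce9>>11)&0x1 = 0x1
kind:8 @ bit 3 → (0x8ce9>>3)&0xff = 0x9d
addr_hi:3 @ bit 0 → (0x8ce9>>0)&0x7 = 0x1

8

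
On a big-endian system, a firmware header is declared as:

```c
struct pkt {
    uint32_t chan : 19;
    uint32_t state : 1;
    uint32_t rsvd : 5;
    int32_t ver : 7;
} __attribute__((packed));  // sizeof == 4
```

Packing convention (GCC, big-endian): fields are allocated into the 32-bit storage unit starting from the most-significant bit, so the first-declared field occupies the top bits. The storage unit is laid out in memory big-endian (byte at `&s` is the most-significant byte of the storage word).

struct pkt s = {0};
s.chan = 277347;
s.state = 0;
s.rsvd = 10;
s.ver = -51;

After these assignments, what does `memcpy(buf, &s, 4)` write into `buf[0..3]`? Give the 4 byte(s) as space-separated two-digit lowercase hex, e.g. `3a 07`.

chan:19 = 277347 → 0x43b63 << 13 → word 0x876c6000
state:1 = 0 → 0x0 << 12 → word 0x876c6000
rsvd:5 = 10 → 0xa << 7 → word 0x876c6500
ver:7 = -51 → 0x4d << 0 → word 0x876c654d
word = 0x876c654d → big-endian bytes:
  [0]=0x87  [1]=0x6c  [2]=0x65  [3]=0x4d

87 6c 65 4d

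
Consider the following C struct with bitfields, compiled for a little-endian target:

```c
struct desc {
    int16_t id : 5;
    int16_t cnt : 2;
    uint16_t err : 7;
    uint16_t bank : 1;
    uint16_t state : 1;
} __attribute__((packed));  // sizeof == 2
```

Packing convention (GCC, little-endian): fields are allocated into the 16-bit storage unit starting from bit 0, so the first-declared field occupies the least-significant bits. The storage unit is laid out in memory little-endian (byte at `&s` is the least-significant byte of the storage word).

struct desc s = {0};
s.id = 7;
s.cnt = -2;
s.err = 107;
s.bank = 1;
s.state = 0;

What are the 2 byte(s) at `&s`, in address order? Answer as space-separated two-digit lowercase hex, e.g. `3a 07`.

id:5 = 7 → 0x7 << 0 → word 0x0007
cnt:2 = -2 → 0x2 << 5 → word 0x0047
err:7 = 107 → 0x6b << 7 → word 0x35c7
bank:1 = 1 → 0x1 << 14 → word 0x75c7
state:1 = 0 → 0x0 << 15 → word 0x75c7
word = 0x75c7 → little-endian bytes:
  [0]=0xc7  [1]=0x75

c7 75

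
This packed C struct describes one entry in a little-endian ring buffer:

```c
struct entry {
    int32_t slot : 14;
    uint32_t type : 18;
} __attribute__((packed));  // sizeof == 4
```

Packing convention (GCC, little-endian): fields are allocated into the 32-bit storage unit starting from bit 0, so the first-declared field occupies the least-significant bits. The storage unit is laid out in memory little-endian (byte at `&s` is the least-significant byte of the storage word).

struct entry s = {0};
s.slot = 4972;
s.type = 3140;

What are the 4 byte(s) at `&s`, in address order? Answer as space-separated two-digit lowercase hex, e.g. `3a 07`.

slot (14b) val=4972 bits=0x136c at bit 0: 0x0000136c
type (18b) val=3140 bits=0xc44 at bit 14: 0x0311136c
word = 0x0311136c → little-endian bytes:
  [0]=0x6c  [1]=0x13  [2]=0x11  [3]=0x03

6c 13 11 03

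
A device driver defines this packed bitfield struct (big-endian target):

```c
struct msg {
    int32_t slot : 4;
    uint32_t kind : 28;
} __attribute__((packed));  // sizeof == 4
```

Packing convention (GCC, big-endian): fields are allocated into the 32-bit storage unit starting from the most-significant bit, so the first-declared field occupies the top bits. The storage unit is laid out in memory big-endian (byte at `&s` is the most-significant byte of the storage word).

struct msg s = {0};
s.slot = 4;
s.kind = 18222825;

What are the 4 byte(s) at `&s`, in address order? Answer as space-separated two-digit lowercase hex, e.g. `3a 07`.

41 16 0e e9

[28+:4] slot=4 & 0xf = 0x4; word=0x40000000
[0+:28] kind=18222825 & 0xfffffff = 0x1160ee9; word=0x41160ee9
word = 0x41160ee9 → big-endian bytes:
  [0]=0x41  [1]=0x16  [2]=0x0e  [3]=0xe9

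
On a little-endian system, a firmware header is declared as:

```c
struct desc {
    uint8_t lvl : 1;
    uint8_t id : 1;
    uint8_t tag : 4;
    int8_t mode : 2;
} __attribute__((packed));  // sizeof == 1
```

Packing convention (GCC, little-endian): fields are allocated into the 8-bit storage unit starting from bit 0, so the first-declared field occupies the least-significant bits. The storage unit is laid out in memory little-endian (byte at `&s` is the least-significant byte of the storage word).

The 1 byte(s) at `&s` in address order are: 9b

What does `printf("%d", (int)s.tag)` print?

[0]=0x9b (little-endian) → word 0x9b
lvl [0+:1] = (word>>0) & 0x1 = 1
id [1+:1] = (word>>1) & 0x1 = 1
tag [2+:4] = (word>>2) & 0xf = 6  ←
mode [6+:2] = (word>>6) & 0x3 = 2

6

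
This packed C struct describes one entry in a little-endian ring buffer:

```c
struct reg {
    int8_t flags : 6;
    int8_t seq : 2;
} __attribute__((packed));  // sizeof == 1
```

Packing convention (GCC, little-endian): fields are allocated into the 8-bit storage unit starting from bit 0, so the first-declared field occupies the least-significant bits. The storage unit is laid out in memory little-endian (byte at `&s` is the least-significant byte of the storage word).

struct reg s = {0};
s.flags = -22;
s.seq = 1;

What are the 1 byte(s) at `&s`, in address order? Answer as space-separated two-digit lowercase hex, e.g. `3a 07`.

flags (6b) val=-22 bits=0x2a at bit 0: 0x2a
seq (2b) val=1 bits=0x1 at bit 6: 0x6a
word = 0x6a → little-endian bytes:
  [0]=0x6a

6a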